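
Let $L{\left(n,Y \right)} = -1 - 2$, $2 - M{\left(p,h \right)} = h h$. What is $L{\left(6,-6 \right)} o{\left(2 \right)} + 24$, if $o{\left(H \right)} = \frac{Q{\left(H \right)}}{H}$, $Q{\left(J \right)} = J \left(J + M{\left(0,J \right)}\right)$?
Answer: $24$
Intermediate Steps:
$M{\left(p,h \right)} = 2 - h^{2}$ ($M{\left(p,h \right)} = 2 - h h = 2 - h^{2}$)
$L{\left(n,Y \right)} = -3$ ($L{\left(n,Y \right)} = -1 - 2 = -3$)
$Q{\left(J \right)} = J \left(2 + J - J^{2}\right)$ ($Q{\left(J \right)} = J \left(J - \left(-2 + J^{2}\right)\right) = J \left(2 + J - J^{2}\right)$)
$o{\left(H \right)} = 2 + H - H^{2}$ ($o{\left(H \right)} = \frac{H \left(2 + H - H^{2}\right)}{H} = 2 + H - H^{2}$)
$L{\left(6,-6 \right)} o{\left(2 \right)} + 24 = - 3 \left(2 + 2 - 2^{2}\right) + 24 = - 3 \left(2 + 2 - 4\right) + 24 = \left(-3\right) 0 + 24 = 0 + 24 = 24$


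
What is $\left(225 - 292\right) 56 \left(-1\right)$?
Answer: $3752$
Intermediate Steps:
$\left(225 - 292\right) 56 \left(-1\right) = \left(-67\right) \left(-56\right) = 3752$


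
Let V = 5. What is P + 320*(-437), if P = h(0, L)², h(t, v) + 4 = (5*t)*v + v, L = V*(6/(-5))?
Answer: -139740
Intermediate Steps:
L = -6 (L = 5*(6/(-5)) = 5*(6*(-⅕)) = 5*(-6/5) = -6)
h(t, v) = -4 + v + 5*t*v (h(t, v) = -4 + ((5*t)*v + v) = -4 + (5*t*v + v) = -4 + (v + 5*t*v) = -4 + v + 5*t*v)
P = 100 (P = (-4 - 6 + 5*0*(-6))² = (-4 - 6 + 0)² = (-10)² = 100)
P + 320*(-437) = 100 + 320*(-437) = 100 - 139840 = -139740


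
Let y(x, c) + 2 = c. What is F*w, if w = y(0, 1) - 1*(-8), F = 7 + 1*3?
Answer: 70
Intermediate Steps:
y(x, c) = -2 + c
F = 10 (F = 7 + 3 = 10)
w = 7 (w = (-2 + 1) - 1*(-8) = -1 + 8 = 7)
F*w = 10*7 = 70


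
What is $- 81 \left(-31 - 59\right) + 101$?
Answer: $7391$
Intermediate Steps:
$- 81 \left(-31 - 59\right) + 101 = \left(-81\right) \left(-90\right) + 101 = 7290 + 101 = 7391$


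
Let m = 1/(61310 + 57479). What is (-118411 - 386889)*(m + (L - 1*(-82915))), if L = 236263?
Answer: -19158366349347900/118789 ≈ -1.6128e+11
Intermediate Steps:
m = 1/118789 ≈ 8.4183e-6
(-118411 - 386889)*(m + (L - 1*(-82915))) = (-118411 - 386889)*(1/118789 + (236263 - 1*(-82915))) = -505300*(1/118789 + (236263 + 82915)) = -505300*(1/118789 + 319178) = -505300*37914835443/118789 = -19158366349347900/118789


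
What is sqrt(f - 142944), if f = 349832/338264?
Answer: I*sqrt(255560880016709)/42283 ≈ 378.08*I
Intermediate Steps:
f = 43729/42283 (f = 349832*(1/338264) = 43729/42283 ≈ 1.0342)
sqrt(f - 142944) = sqrt(43729/42283 - 142944) = sqrt(-6044057423/42283) = I*sqrt(255560880016709)/42283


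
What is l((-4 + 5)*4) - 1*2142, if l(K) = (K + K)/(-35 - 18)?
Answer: -113534/53 ≈ -2142.2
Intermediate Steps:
l(K) = -2*K/53 (l(K) = (2*K)/(-53) = (2*K)*(-1/53) = -2*K/53)
l((-4 + 5)*4) - 1*2142 = -2*(-4 + 5)*4/53 - 1*2142 = -2*4/53 - 2142 = -2/53*4 - 2142 = -8/53 - 2142 = -113534/53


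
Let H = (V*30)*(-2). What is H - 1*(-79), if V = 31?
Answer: -1781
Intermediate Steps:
H = -1860 (H = (31*30)*(-2) = 930*(-2) = -1860)
H - 1*(-79) = -1860 - 1*(-79) = -1860 + 79 = -1781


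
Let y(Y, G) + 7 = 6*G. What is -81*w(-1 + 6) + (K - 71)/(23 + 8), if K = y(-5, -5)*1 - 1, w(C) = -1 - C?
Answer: 14957/31 ≈ 482.48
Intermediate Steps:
y(Y, G) = -7 + 6*G
K = -38 (K = (-7 + 6*(-5))*1 - 1 = (-7 - 30)*1 - 1 = -37*1 - 1 = -37 - 1 = -38)
-81*w(-1 + 6) + (K - 71)/(23 + 8) = -81*(-1 - (-1 + 6)) + (-38 - 71)/(23 + 8) = -81*(-1 - 1*5) - 109/31 = -81*(-1 - 5) - 109*1/31 = -81*(-6) - 109/31 = 486 - 109/31 = 14957/31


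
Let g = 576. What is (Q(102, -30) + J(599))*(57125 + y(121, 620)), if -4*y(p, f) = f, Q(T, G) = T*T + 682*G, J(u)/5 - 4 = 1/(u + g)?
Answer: -26872281846/47 ≈ -5.7175e+8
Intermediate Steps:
J(u) = 20 + 5/(576 + u) (J(u) = 20 + 5/(u + 576) = 20 + 5/(576 + u))
Q(T, G) = T² + 682*G
y(p, f) = -f/4
(Q(102, -30) + J(599))*(57125 + y(121, 620)) = ((102² + 682*(-30)) + 5*(2305 + 4*599)/(576 + 599))*(57125 - ¼*620) = ((10404 - 20460) + 5*(2305 + 2396)/1175)*(57125 - 155) = (-10056 + 5*(1/1175)*4701)*56970 = (-10056 + 4701/235)*56970 = -2358459/235*56970 = -26872281846/47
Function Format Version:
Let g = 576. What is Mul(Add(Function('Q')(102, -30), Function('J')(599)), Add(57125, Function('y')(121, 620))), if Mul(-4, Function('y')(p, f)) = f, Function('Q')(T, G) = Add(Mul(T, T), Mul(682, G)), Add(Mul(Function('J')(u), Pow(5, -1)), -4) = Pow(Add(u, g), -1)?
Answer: Rational(-26872281846, 47) ≈ -5.7175e+8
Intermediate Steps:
Function('J')(u) = Add(20, Mul(5, Pow(Add(576, u), -1))) (Function('J')(u) = Add(20, Mul(5, Pow(Add(u, 576), -1))) = Add(20, Mul(5, Pow(Add(576, u), -1))))
Function('Q')(T, G) = Add(Pow(T, 2), Mul(682, G))
Function('y')(p, f) = Mul(Rational(-1, 4), f)
Mul(Add(Function('Q')(102, -30), Function('J')(599)), Add(57125, Function('y')(121, 620))) = Mul(Add(Add(Pow(102, 2), Mul(682, -30)), Mul(5, Pow(Add(576, 599), -1), Add(2305, Mul(4, 599)))), Add(57125, Mul(Rational(-1, 4), 620))) = Mul(Add(Add(10404, -20460), Mul(5, Pow(1175, -1), Add(2305, 2396))), Add(57125, -155)) = Mul(Add(-10056, Mul(5, Rational(1, 1175), 4701)), 56970) = Mul(Add(-10056, Rational(4701, 235)), 56970) = Mul(Rational(-2358459, 235), 56970) = Rational(-26872281846, 47)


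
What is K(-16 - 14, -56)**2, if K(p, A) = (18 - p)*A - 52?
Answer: 7507600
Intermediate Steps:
K(p, A) = -52 + A*(18 - p) (K(p, A) = A*(18 - p) - 52 = -52 + A*(18 - p))
K(-16 - 14, -56)**2 = (-52 + 18*(-56) - 1*(-56)*(-16 - 14))**2 = (-52 - 1008 - 1*(-56)*(-30))**2 = (-52 - 1008 - 1680)**2 = (-2740)**2 = 7507600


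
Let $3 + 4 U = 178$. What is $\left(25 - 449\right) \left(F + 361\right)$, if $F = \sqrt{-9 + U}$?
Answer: $-153064 - 212 \sqrt{139} \approx -1.5556 \cdot 10^{5}$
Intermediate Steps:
$U = \frac{175}{4}$ ($U = - \frac{3}{4} + \frac{1}{4} \cdot 178 = - \frac{3}{4} + \frac{89}{2} = \frac{175}{4} \approx 43.75$)
$F = \frac{\sqrt{139}}{2}$ ($F = \sqrt{-9 + \frac{175}{4}} = \sqrt{\frac{139}{4}} = \frac{\sqrt{139}}{2} \approx 5.8949$)
$\left(25 - 449\right) \left(F + 361\right) = \left(25 - 449\right) \left(\frac{\sqrt{139}}{2} + 361\right) = - 424 \left(361 + \frac{\sqrt{139}}{2}\right) = -153064 - 212 \sqrt{139}$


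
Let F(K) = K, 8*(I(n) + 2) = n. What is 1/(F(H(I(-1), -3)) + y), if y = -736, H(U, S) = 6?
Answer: -1/730 ≈ -0.0013699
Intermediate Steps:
I(n) = -2 + n/8
1/(F(H(I(-1), -3)) + y) = 1/(6 - 736) = 1/(-730) = -1/730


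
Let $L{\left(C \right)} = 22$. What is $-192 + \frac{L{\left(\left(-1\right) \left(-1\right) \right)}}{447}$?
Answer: $- \frac{85802}{447} \approx -191.95$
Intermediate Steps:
$-192 + \frac{L{\left(\left(-1\right) \left(-1\right) \right)}}{447} = -192 + \frac{22}{447} = - \frac{85802}{447}$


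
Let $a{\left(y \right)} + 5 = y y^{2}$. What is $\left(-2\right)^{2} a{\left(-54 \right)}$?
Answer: $-629876$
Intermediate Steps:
$a{\left(y \right)} = -5 + y^{3}$ ($a{\left(y \right)} = -5 + y y^{2} = -5 + y^{3}$)
$\left(-2\right)^{2} a{\left(-54 \right)} = \left(-2\right)^{2} \left(-5 + \left(-54\right)^{3}\right) = 4 \left(-5 - 157464\right) = 4 \left(-157469\right) = -629876$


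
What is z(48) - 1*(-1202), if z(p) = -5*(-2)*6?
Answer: 1262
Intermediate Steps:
z(p) = 60 (z(p) = 10*6 = 60)
z(48) - 1*(-1202) = 60 - 1*(-1202) = 60 + 1202 = 1262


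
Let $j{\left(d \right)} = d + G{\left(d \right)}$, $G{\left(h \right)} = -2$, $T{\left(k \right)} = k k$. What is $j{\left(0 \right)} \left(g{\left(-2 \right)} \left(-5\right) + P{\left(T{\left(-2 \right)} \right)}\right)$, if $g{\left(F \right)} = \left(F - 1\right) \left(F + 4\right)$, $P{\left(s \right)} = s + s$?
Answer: $-76$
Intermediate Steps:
$T{\left(k \right)} = k^{2}$
$P{\left(s \right)} = 2 s$
$g{\left(F \right)} = \left(-1 + F\right) \left(4 + F\right)$
$j{\left(d \right)} = -2 + d$ ($j{\left(d \right)} = d - 2 = -2 + d$)
$j{\left(0 \right)} \left(g{\left(-2 \right)} \left(-5\right) + P{\left(T{\left(-2 \right)} \right)}\right) = \left(-2 + 0\right) \left(\left(-4 + \left(-2\right)^{2} + 3 \left(-2\right)\right) \left(-5\right) + 2 \left(-2\right)^{2}\right) = - 2 \left(\left(-4 + 4 - 6\right) \left(-5\right) + 2 \cdot 4\right) = - 2 \left(\left(-6\right) \left(-5\right) + 8\right) = - 2 \left(30 + 8\right) = \left(-2\right) 38 = -76$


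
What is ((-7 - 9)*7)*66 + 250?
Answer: -7142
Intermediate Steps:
((-7 - 9)*7)*66 + 250 = -16*7*66 + 250 = -112*66 + 250 = -7392 + 250 = -7142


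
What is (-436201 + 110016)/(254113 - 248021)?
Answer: -326185/6092 ≈ -53.543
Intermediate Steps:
(-436201 + 110016)/(254113 - 248021) = -326185/6092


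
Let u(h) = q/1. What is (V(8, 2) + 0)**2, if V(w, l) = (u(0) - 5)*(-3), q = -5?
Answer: 900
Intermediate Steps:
u(h) = -5 (u(h) = -5/1 = -5*1 = -5)
V(w, l) = 30 (V(w, l) = (-5 - 5)*(-3) = -10*(-3) = 30)
(V(8, 2) + 0)**2 = (30 + 0)**2 = 30**2 = 900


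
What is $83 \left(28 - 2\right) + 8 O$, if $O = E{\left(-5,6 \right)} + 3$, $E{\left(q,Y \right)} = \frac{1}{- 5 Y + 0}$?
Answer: $\frac{32726}{15} \approx 2181.7$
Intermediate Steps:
$E{\left(q,Y \right)} = - \frac{1}{5 Y}$ ($E{\left(q,Y \right)} = \frac{1}{\left(-5\right) Y} = - \frac{1}{5 Y}$)
$O = \frac{89}{30}$ ($O = - \frac{1}{5 \cdot 6} + 3 = \left(- \frac{1}{5}\right) \frac{1}{6} + 3 = - \frac{1}{30} + 3 = \frac{89}{30} \approx 2.9667$)
$83 \left(28 - 2\right) + 8 O = 83 \left(28 - 2\right) + 8 \cdot \frac{89}{30} = 83 \left(28 - 2\right) + \frac{356}{15} = 83 \cdot 26 + \frac{356}{15} = 2158 + \frac{356}{15} = \frac{32726}{15}$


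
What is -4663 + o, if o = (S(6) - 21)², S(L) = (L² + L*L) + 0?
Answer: -2062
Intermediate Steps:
S(L) = 2*L² (S(L) = (L² + L²) + 0 = 2*L² + 0 = 2*L²)
o = 2601 (o = (2*6² - 21)² = (2*36 - 21)² = (72 - 21)² = 51² = 2601)
-4663 + o = -4663 + 2601 = -2062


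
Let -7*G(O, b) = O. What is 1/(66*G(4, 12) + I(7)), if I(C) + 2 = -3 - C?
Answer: -7/348 ≈ -0.020115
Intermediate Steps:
G(O, b) = -O/7
I(C) = -5 - C (I(C) = -2 + (-3 - C) = -5 - C)
1/(66*G(4, 12) + I(7)) = 1/(66*(-1/7*4) + (-5 - 1*7)) = 1/(66*(-4/7) + (-5 - 7)) = 1/(-264/7 - 12) = 1/(-348/7) = -7/348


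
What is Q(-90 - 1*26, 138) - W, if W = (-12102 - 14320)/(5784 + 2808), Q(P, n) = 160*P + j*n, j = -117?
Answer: -149083765/4296 ≈ -34703.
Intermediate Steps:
Q(P, n) = -117*n + 160*P (Q(P, n) = 160*P - 117*n = -117*n + 160*P)
W = -13211/4296 (W = -26422/8592 = -26422*1/8592 = -13211/4296 ≈ -3.0752)
Q(-90 - 1*26, 138) - W = (-117*138 + 160*(-90 - 1*26)) - 1*(-13211/4296) = (-16146 + 160*(-90 - 26)) + 13211/4296 = (-16146 + 160*(-116)) + 13211/4296 = (-16146 - 18560) + 13211/4296 = -34706 + 13211/4296 = -149083765/4296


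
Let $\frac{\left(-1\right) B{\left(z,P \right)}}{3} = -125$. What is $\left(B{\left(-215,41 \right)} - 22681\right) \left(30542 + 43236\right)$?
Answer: $-1645692068$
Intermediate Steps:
$B{\left(z,P \right)} = 375$ ($B{\left(z,P \right)} = \left(-3\right) \left(-125\right) = 375$)
$\left(B{\left(-215,41 \right)} - 22681\right) \left(30542 + 43236\right) = \left(375 - 22681\right) \left(30542 + 43236\right) = \left(375 - 22681\right) 73778 = \left(-22306\right) 73778 = -1645692068$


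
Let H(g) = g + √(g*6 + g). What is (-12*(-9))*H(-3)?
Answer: -324 + 108*I*√21 ≈ -324.0 + 494.92*I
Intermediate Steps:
H(g) = g + √7*√g (H(g) = g + √(6*g + g) = g + √(7*g) = g + √7*√g)
(-12*(-9))*H(-3) = (-12*(-9))*(-3 + √7*√(-3)) = 108*(-3 + √7*(I*√3)) = 108*(-3 + I*√21) = -324 + 108*I*√21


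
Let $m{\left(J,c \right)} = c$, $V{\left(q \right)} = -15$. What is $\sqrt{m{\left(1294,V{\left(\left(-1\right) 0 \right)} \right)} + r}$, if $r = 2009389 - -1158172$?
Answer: $\sqrt{3167546} \approx 1779.8$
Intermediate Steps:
$r = 3167561$ ($r = 2009389 + 1158172 = 3167561$)
$\sqrt{m{\left(1294,V{\left(\left(-1\right) 0 \right)} \right)} + r} = \sqrt{-15 + 3167561} = \sqrt{3167546}$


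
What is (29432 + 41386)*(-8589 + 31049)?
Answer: 1590572280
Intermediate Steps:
(29432 + 41386)*(-8589 + 31049) = 70818*22460 = 1590572280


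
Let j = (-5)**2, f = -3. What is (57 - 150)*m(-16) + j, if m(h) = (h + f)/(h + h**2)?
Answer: 2589/80 ≈ 32.362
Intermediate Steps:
m(h) = (-3 + h)/(h + h**2) (m(h) = (h - 3)/(h + h**2) = (-3 + h)/(h + h**2))
j = 25
(57 - 150)*m(-16) + j = (57 - 150)*((-3 - 16)/((-16)*(1 - 16))) + 25 = -(-93)*(-19)/(16*(-15)) + 25 = -(-93)*(-1)*(-19)/(16*15) + 25 = -93*(-19/240) + 25 = 589/80 + 25 = 2589/80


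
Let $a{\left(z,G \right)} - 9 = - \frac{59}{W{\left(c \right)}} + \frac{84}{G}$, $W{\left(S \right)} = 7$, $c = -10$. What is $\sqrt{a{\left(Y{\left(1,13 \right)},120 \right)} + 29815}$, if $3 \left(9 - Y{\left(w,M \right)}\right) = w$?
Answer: $\frac{\sqrt{146099730}}{70} \approx 172.67$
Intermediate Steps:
$Y{\left(w,M \right)} = 9 - \frac{w}{3}$
$a{\left(z,G \right)} = \frac{4}{7} + \frac{84}{G}$ ($a{\left(z,G \right)} = 9 + \left(- \frac{59}{7} + \frac{84}{G}\right) = 9 + \left(\left(-59\right) \frac{1}{7} + \frac{84}{G}\right) = 9 - \left(\frac{59}{7} - \frac{84}{G}\right) = \frac{4}{7} + \frac{84}{G}$)
$\sqrt{a{\left(Y{\left(1,13 \right)},120 \right)} + 29815} = \sqrt{\left(\frac{4}{7} + \frac{84}{120}\right) + 29815} = \sqrt{\left(\frac{4}{7} + 84 \cdot \frac{1}{120}\right) + 29815} = \sqrt{\left(\frac{4}{7} + \frac{7}{10}\right) + 29815} = \sqrt{\frac{89}{70} + 29815} = \sqrt{\frac{2087139}{70}} = \frac{\sqrt{146099730}}{70}$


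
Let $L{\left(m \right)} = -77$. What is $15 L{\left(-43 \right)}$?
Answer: $-1155$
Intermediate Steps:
$15 L{\left(-43 \right)} = 15 \left(-77\right) = -1155$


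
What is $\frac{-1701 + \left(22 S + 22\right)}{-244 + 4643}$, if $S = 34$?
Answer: $- \frac{931}{4399} \approx -0.21164$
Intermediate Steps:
$\frac{-1701 + \left(22 S + 22\right)}{-244 + 4643} = \frac{-1701 + \left(22 \cdot 34 + 22\right)}{-244 + 4643} = \frac{-1701 + \left(748 + 22\right)}{4399} = \left(-1701 + 770\right) \frac{1}{4399} = \left(-931\right) \frac{1}{4399} = - \frac{931}{4399}$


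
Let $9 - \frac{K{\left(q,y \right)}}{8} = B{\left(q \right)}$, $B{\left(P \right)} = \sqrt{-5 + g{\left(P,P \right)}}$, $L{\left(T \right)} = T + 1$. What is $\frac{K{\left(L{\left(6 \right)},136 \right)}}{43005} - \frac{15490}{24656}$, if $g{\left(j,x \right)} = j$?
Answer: $- \frac{110728703}{176721880} - \frac{8 \sqrt{2}}{43005} \approx -0.62683$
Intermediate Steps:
$L{\left(T \right)} = 1 + T$
$B{\left(P \right)} = \sqrt{-5 + P}$
$K{\left(q,y \right)} = 72 - 8 \sqrt{-5 + q}$
$\frac{K{\left(L{\left(6 \right)},136 \right)}}{43005} - \frac{15490}{24656} = \frac{72 - 8 \sqrt{-5 + \left(1 + 6\right)}}{43005} - \frac{15490}{24656} = \left(72 - 8 \sqrt{-5 + 7}\right) \frac{1}{43005} - \frac{7745}{12328} = \left(72 - 8 \sqrt{2}\right) \frac{1}{43005} - \frac{7745}{12328} = \left(\frac{24}{14335} - \frac{8 \sqrt{2}}{43005}\right) - \frac{7745}{12328} = - \frac{110728703}{176721880} - \frac{8 \sqrt{2}}{43005}$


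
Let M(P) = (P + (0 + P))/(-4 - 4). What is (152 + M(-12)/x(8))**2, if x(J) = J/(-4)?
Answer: 90601/4 ≈ 22650.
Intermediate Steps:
x(J) = -J/4 (x(J) = J*(-1/4) = -J/4)
M(P) = -P/4 (M(P) = (P + P)/(-8) = (2*P)*(-1/8) = -P/4)
(152 + M(-12)/x(8))**2 = (152 + (-1/4*(-12))/((-1/4*8)))**2 = (152 + 3/(-2))**2 = (152 + 3*(-1/2))**2 = (152 - 3/2)**2 = (301/2)**2 = 90601/4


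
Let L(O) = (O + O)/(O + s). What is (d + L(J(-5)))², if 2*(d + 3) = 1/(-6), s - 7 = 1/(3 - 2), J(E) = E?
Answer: 5929/144 ≈ 41.174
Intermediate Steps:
s = 8 (s = 7 + 1/(3 - 2) = 7 + 1/1 = 7 + 1 = 8)
L(O) = 2*O/(8 + O) (L(O) = (O + O)/(O + 8) = (2*O)/(8 + O) = 2*O/(8 + O))
d = -37/12 (d = -3 + (½)/(-6) = -3 + (½)*(-⅙) = -3 - 1/12 = -37/12 ≈ -3.0833)
(d + L(J(-5)))² = (-37/12 + 2*(-5)/(8 - 5))² = (-37/12 + 2*(-5)/3)² = (-37/12 + 2*(-5)*(⅓))² = (-37/12 - 10/3)² = (-77/12)² = 5929/144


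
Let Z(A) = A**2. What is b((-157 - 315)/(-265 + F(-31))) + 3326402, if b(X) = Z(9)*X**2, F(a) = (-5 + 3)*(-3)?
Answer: 223156418066/67081 ≈ 3.3267e+6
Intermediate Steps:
F(a) = 6 (F(a) = -2*(-3) = 6)
b(X) = 81*X**2 (b(X) = 9**2*X**2 = 81*X**2)
b((-157 - 315)/(-265 + F(-31))) + 3326402 = 81*((-157 - 315)/(-265 + 6))**2 + 3326402 = 81*(-472/(-259))**2 + 3326402 = 81*(-472*(-1/259))**2 + 3326402 = 81*(472/259)**2 + 3326402 = 81*(222784/67081) + 3326402 = 18045504/67081 + 3326402 = 223156418066/67081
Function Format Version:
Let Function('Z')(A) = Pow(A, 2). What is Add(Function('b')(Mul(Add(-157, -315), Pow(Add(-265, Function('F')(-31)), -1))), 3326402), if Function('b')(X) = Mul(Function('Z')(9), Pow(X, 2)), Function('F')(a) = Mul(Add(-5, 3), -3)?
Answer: Rational(223156418066, 67081) ≈ 3.3267e+6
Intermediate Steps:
Function('F')(a) = 6 (Function('F')(a) = Mul(-2, -3) = 6)
Function('b')(X) = Mul(81, Pow(X, 2)) (Function('b')(X) = Mul(Pow(9, 2), Pow(X, 2)) = Mul(81, Pow(X, 2)))
Add(Function('b')(Mul(Add(-157, -315), Pow(Add(-265, Function('F')(-31)), -1))), 3326402) = Add(Mul(81, Pow(Mul(Add(-157, -315), Pow(Add(-265, 6), -1)), 2)), 3326402) = Add(Mul(81, Pow(Mul(-472, Pow(-259, -1)), 2)), 3326402) = Add(Mul(81, Pow(Mul(-472, Rational(-1, 259)), 2)), 3326402) = Add(Mul(81, Pow(Rational(472, 259), 2)), 3326402) = Add(Mul(81, Rational(222784, 67081)), 3326402) = Add(Rational(18045504, 67081), 3326402) = Rational(223156418066, 67081)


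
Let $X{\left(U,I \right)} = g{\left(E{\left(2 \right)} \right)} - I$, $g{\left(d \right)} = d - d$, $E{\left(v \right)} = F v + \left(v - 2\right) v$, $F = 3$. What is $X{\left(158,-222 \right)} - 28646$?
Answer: $-28424$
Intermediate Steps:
$E{\left(v \right)} = 3 v + v \left(-2 + v\right)$ ($E{\left(v \right)} = 3 v + \left(v - 2\right) v = 3 v + \left(-2 + v\right) v = 3 v + v \left(-2 + v\right)$)
$g{\left(d \right)} = 0$
$X{\left(U,I \right)} = - I$ ($X{\left(U,I \right)} = 0 - I = - I$)
$X{\left(158,-222 \right)} - 28646 = \left(-1\right) \left(-222\right) - 28646 = 222 - 28646 = -28424$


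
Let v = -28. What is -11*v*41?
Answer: 12628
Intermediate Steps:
-11*v*41 = -11*(-28)*41 = 308*41 = 12628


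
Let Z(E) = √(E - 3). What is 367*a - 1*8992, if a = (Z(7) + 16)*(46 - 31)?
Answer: 90098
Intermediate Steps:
Z(E) = √(-3 + E)
a = 270 (a = (√(-3 + 7) + 16)*(46 - 31) = (√4 + 16)*15 = (2 + 16)*15 = 18*15 = 270)
367*a - 1*8992 = 367*270 - 1*8992 = 99090 - 8992 = 90098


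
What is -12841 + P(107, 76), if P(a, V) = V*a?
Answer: -4709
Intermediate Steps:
-12841 + P(107, 76) = -12841 + 76*107 = -12841 + 8132 = -4709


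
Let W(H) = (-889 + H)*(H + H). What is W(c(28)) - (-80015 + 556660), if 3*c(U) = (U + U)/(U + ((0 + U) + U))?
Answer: -38640241/81 ≈ -4.7704e+5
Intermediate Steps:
c(U) = 2/9 (c(U) = ((U + U)/(U + ((0 + U) + U)))/3 = ((2*U)/(U + (U + U)))/3 = ((2*U)/(U + 2*U))/3 = ((2*U)/((3*U)))/3 = ((2*U)*(1/(3*U)))/3 = (1/3)*(2/3) = 2/9)
W(H) = 2*H*(-889 + H) (W(H) = (-889 + H)*(2*H) = 2*H*(-889 + H))
W(c(28)) - (-80015 + 556660) = 2*(2/9)*(-889 + 2/9) - (-80015 + 556660) = 2*(2/9)*(-7999/9) - 1*476645 = -31996/81 - 476645 = -38640241/81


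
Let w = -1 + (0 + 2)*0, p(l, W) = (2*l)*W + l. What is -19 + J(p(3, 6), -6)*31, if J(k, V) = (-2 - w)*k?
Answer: -1228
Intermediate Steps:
p(l, W) = l + 2*W*l (p(l, W) = 2*W*l + l = l + 2*W*l)
w = -1 (w = -1 + 2*0 = -1 + 0 = -1)
J(k, V) = -k (J(k, V) = (-2 - 1*(-1))*k = (-2 + 1)*k = -k)
-19 + J(p(3, 6), -6)*31 = -19 - 3*(1 + 2*6)*31 = -19 - 3*(1 + 12)*31 = -19 - 3*13*31 = -19 - 1*39*31 = -19 - 39*31 = -19 - 1209 = -1228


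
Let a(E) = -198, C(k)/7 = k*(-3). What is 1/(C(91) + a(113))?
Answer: -1/2109 ≈ -0.00047416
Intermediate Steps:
C(k) = -21*k (C(k) = 7*(k*(-3)) = 7*(-3*k) = -21*k)
1/(C(91) + a(113)) = 1/(-21*91 - 198) = 1/(-1911 - 198) = 1/(-2109) = -1/2109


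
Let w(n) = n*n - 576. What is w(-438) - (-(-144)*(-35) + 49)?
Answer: 196259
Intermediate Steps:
w(n) = -576 + n² (w(n) = n² - 576 = -576 + n²)
w(-438) - (-(-144)*(-35) + 49) = (-576 + (-438)²) - (-(-144)*(-35) + 49) = (-576 + 191844) - (-36*140 + 49) = 191268 - (-5040 + 49) = 191268 - 1*(-4991) = 191268 + 4991 = 196259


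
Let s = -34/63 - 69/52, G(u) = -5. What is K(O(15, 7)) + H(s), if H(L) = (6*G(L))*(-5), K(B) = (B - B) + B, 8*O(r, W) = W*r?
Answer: 1305/8 ≈ 163.13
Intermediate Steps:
O(r, W) = W*r/8 (O(r, W) = (W*r)/8 = W*r/8)
K(B) = B (K(B) = 0 + B = B)
s = -6115/3276 (s = -34*1/63 - 69*1/52 = -34/63 - 69/52 = -6115/3276 ≈ -1.8666)
H(L) = 150 (H(L) = (6*(-5))*(-5) = -30*(-5) = 150)
K(O(15, 7)) + H(s) = (⅛)*7*15 + 150 = 105/8 + 150 = 1305/8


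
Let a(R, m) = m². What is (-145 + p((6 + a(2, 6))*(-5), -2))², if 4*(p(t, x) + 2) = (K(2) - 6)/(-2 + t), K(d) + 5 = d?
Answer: 15536874609/719104 ≈ 21606.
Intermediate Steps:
K(d) = -5 + d
p(t, x) = -2 - 9/(4*(-2 + t)) (p(t, x) = -2 + (((-5 + 2) - 6)/(-2 + t))/4 = -2 + ((-3 - 6)/(-2 + t))/4 = -2 + (-9/(-2 + t))/4 = -2 - 9/(4*(-2 + t)))
(-145 + p((6 + a(2, 6))*(-5), -2))² = (-145 + (7 - 8*(6 + 6²)*(-5))/(4*(-2 + (6 + 6²)*(-5))))² = (-145 + (7 - 8*(6 + 36)*(-5))/(4*(-2 + (6 + 36)*(-5))))² = (-145 + (7 - 336*(-5))/(4*(-2 + 42*(-5))))² = (-145 + (7 - 8*(-210))/(4*(-2 - 210)))² = (-145 + (¼)*(7 + 1680)/(-212))² = (-145 + (¼)*(-1/212)*1687)² = (-145 - 1687/848)² = (-124647/848)² = 15536874609/719104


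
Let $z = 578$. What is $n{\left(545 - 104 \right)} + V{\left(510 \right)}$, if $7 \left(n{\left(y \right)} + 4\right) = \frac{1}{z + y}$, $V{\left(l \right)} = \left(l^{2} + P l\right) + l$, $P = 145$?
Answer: $\frac{2386387949}{7133} \approx 3.3456 \cdot 10^{5}$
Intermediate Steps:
$V{\left(l \right)} = l^{2} + 146 l$ ($V{\left(l \right)} = \left(l^{2} + 145 l\right) + l = l^{2} + 146 l$)
$n{\left(y \right)} = -4 + \frac{1}{7 \left(578 + y\right)}$
$n{\left(545 - 104 \right)} + V{\left(510 \right)} = \frac{-16183 - 28 \left(545 - 104\right)}{7 \left(578 + \left(545 - 104\right)\right)} + 510 \left(146 + 510\right) = \frac{-16183 - 28 \left(545 - 104\right)}{7 \left(578 + \left(545 - 104\right)\right)} + 510 \cdot 656 = \frac{-16183 - 12348}{7 \left(578 + 441\right)} + 334560 = \frac{-16183 - 12348}{7 \cdot 1019} + 334560 = \frac{1}{7} \cdot \frac{1}{1019} \left(-28531\right) + 334560 = - \frac{28531}{7133} + 334560 = \frac{2386387949}{7133}$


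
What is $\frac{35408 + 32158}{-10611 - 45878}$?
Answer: $- \frac{67566}{56489} \approx -1.1961$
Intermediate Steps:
$\frac{35408 + 32158}{-10611 - 45878} = \frac{67566}{-56489} = 67566 \left(- \frac{1}{56489}\right) = - \frac{67566}{56489}$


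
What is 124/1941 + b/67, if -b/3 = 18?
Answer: -96506/130047 ≈ -0.74209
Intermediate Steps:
b = -54 (b = -3*18 = -54)
124/1941 + b/67 = 124/1941 - 54/67 = -96506/130047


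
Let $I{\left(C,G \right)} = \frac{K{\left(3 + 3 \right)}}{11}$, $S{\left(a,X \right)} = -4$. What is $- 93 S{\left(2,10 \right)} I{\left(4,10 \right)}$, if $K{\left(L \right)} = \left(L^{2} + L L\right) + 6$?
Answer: $\frac{29016}{11} \approx 2637.8$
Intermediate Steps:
$K{\left(L \right)} = 6 + 2 L^{2}$ ($K{\left(L \right)} = \left(L^{2} + L^{2}\right) + 6 = 2 L^{2} + 6 = 6 + 2 L^{2}$)
$I{\left(C,G \right)} = \frac{78}{11}$ ($I{\left(C,G \right)} = \frac{6 + 2 \left(3 + 3\right)^{2}}{11} = \left(6 + 2 \cdot 6^{2}\right) \frac{1}{11} = \left(6 + 2 \cdot 36\right) \frac{1}{11} = \left(6 + 72\right) \frac{1}{11} = 78 \cdot \frac{1}{11} = \frac{78}{11}$)
$- 93 S{\left(2,10 \right)} I{\left(4,10 \right)} = \left(-93\right) \left(-4\right) \frac{78}{11} = 372 \cdot \frac{78}{11} = \frac{29016}{11}$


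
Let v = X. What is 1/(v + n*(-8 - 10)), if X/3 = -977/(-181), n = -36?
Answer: 181/120219 ≈ 0.0015056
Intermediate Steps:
X = 2931/181 (X = 3*(-977/(-181)) = 3*(-977*(-1/181)) = 3*(977/181) = 2931/181 ≈ 16.193)
v = 2931/181 ≈ 16.193
1/(v + n*(-8 - 10)) = 1/(2931/181 - 36*(-8 - 10)) = 1/(2931/181 - 36*(-18)) = 1/(2931/181 + 648) = 1/(120219/181) = 181/120219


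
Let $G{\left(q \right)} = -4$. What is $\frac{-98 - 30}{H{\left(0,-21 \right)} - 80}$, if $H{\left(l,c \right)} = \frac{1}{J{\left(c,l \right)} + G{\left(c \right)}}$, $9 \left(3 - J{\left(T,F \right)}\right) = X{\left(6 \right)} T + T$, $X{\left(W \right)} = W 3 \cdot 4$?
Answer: $\frac{65024}{40637} \approx 1.6001$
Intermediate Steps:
$X{\left(W \right)} = 12 W$ ($X{\left(W \right)} = 3 W 4 = 12 W$)
$J{\left(T,F \right)} = 3 - \frac{73 T}{9}$ ($J{\left(T,F \right)} = 3 - \frac{12 \cdot 6 T + T}{9} = 3 - \frac{72 T + T}{9} = 3 - \frac{73 T}{9}$)
$H{\left(l,c \right)} = \frac{1}{-1 - \frac{73 c}{9}}$ ($H{\left(l,c \right)} = \frac{1}{\left(3 - \frac{73 c}{9}\right) - 4} = \frac{1}{-1 - \frac{73 c}{9}}$)
$\frac{-98 - 30}{H{\left(0,-21 \right)} - 80} = \frac{-98 - 30}{- \frac{9}{9 + 73 \left(-21\right)} - 80} = - \frac{128}{- \frac{9}{9 - 1533} - 80} = - \frac{128}{- \frac{9}{-1524} - 80} = - \frac{128}{\left(-9\right) \left(- \frac{1}{1524}\right) - 80} = - \frac{128}{\frac{3}{508} - 80} = - \frac{128}{- \frac{40637}{508}} = \left(-128\right) \left(- \frac{508}{40637}\right) = \frac{65024}{40637}$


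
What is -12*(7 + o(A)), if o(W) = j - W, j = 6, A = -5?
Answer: -216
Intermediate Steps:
o(W) = 6 - W
-12*(7 + o(A)) = -12*(7 + (6 - 1*(-5))) = -12*(7 + (6 + 5)) = -12*(7 + 11) = -12*18 = -216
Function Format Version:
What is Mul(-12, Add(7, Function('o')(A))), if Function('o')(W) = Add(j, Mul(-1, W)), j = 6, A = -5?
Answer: -216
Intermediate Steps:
Function('o')(W) = Add(6, Mul(-1, W))
Mul(-12, Add(7, Function('o')(A))) = Mul(-12, Add(7, Add(6, Mul(-1, -5)))) = Mul(-12, Add(7, Add(6, 5))) = Mul(-12, Add(7, 11)) = Mul(-12, 18) = -216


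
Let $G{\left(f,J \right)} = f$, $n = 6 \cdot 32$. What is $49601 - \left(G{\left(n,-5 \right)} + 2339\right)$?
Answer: $47070$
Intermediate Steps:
$n = 192$
$49601 - \left(G{\left(n,-5 \right)} + 2339\right) = 49601 - \left(192 + 2339\right) = 49601 - 2531 = 47070$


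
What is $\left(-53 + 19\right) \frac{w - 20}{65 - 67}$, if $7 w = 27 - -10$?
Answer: $- \frac{1751}{7} \approx -250.14$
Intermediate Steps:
$w = \frac{37}{7}$ ($w = \frac{27 - -10}{7} = \frac{27 + 10}{7} = \frac{1}{7} \cdot 37 = \frac{37}{7} \approx 5.2857$)
$\left(-53 + 19\right) \frac{w - 20}{65 - 67} = \left(-53 + 19\right) \frac{\frac{37}{7} - 20}{65 - 67} = - 34 \left(- \frac{103}{7 \left(-2\right)}\right) = - 34 \left(\left(- \frac{103}{7}\right) \left(- \frac{1}{2}\right)\right) = \left(-34\right) \frac{103}{14} = - \frac{1751}{7}$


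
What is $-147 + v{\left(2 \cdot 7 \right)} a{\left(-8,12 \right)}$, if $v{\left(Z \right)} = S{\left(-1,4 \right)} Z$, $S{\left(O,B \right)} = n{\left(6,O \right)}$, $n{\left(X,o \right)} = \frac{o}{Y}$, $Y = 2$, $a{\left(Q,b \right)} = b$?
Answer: $-231$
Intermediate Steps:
$n{\left(X,o \right)} = \frac{o}{2}$
$S{\left(O,B \right)} = \frac{O}{2}$
$v{\left(Z \right)} = - \frac{Z}{2}$ ($v{\left(Z \right)} = \frac{1}{2} \left(-1\right) Z = - \frac{Z}{2}$)
$-147 + v{\left(2 \cdot 7 \right)} a{\left(-8,12 \right)} = -147 + - \frac{2 \cdot 7}{2} \cdot 12 = -147 + \left(- \frac{1}{2}\right) 14 \cdot 12 = -147 - 84 = -231$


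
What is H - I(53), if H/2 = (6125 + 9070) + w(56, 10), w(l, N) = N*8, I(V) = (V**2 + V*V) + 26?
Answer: 24906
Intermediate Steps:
I(V) = 26 + 2*V**2 (I(V) = (V**2 + V**2) + 26 = 2*V**2 + 26 = 26 + 2*V**2)
w(l, N) = 8*N
H = 30550 (H = 2*((6125 + 9070) + 8*10) = 2*(15195 + 80) = 2*15275 = 30550)
H - I(53) = 30550 - (26 + 2*53**2) = 30550 - (26 + 2*2809) = 30550 - (26 + 5618) = 30550 - 1*5644 = 30550 - 5644 = 24906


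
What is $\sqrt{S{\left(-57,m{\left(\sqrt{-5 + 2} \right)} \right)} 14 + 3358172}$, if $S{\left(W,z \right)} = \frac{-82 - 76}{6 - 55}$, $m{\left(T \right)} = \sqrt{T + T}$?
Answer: $\frac{8 \sqrt{2571135}}{7} \approx 1832.5$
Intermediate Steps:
$m{\left(T \right)} = \sqrt{2} \sqrt{T}$ ($m{\left(T \right)} = \sqrt{2 T} = \sqrt{2} \sqrt{T}$)
$S{\left(W,z \right)} = \frac{158}{49}$ ($S{\left(W,z \right)} = - \frac{158}{-49} = \left(-158\right) \left(- \frac{1}{49}\right) = \frac{158}{49}$)
$\sqrt{S{\left(-57,m{\left(\sqrt{-5 + 2} \right)} \right)} 14 + 3358172} = \sqrt{\frac{158}{49} \cdot 14 + 3358172} = \sqrt{\frac{316}{7} + 3358172} = \sqrt{\frac{23507520}{7}} = \frac{8 \sqrt{2571135}}{7}$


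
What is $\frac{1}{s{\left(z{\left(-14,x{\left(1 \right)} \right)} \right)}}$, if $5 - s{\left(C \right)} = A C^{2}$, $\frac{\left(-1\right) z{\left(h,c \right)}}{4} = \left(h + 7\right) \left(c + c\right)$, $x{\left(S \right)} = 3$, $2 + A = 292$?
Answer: $- \frac{1}{8184955} \approx -1.2218 \cdot 10^{-7}$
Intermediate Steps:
$A = 290$ ($A = -2 + 292 = 290$)
$z{\left(h,c \right)} = - 8 c \left(7 + h\right)$ ($z{\left(h,c \right)} = - 4 \left(h + 7\right) \left(c + c\right) = - 4 \left(7 + h\right) 2 c = - 4 \cdot 2 c \left(7 + h\right) = - 8 c \left(7 + h\right)$)
$s{\left(C \right)} = 5 - 290 C^{2}$
$\frac{1}{s{\left(z{\left(-14,x{\left(1 \right)} \right)} \right)}} = \frac{1}{5 - 290 \left(\left(-8\right) 3 \left(7 - 14\right)\right)^{2}} = \frac{1}{5 - 290 \left(\left(-8\right) 3 \left(-7\right)\right)^{2}} = \frac{1}{5 - 290 \cdot 168^{2}} = \frac{1}{5 - 8184960} = \frac{1}{-8184955} = - \frac{1}{8184955}$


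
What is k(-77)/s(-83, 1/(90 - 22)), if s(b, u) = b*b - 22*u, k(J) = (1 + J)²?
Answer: 196384/234215 ≈ 0.83848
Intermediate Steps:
s(b, u) = b² - 22*u
k(-77)/s(-83, 1/(90 - 22)) = (1 - 77)²/((-83)² - 22/(90 - 22)) = (-76)²/(6889 - 22/68) = 5776/(6889 - 22*1/68) = 5776/(6889 - 11/34) = 5776/(234215/34) = 5776*(34/234215) = 196384/234215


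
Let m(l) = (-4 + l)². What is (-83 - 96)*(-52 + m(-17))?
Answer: -69631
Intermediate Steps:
(-83 - 96)*(-52 + m(-17)) = (-83 - 96)*(-52 + (-4 - 17)²) = -179*(-52 + (-21)²) = -179*(-52 + 441) = -179*389 = -69631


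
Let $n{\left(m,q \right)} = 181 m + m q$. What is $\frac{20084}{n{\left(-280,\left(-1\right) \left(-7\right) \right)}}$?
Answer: $- \frac{5021}{13160} \approx -0.38154$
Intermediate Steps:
$\frac{20084}{n{\left(-280,\left(-1\right) \left(-7\right) \right)}} = \frac{20084}{\left(-280\right) \left(181 - -7\right)} = \frac{20084}{\left(-280\right) \left(181 + 7\right)} = \frac{20084}{\left(-280\right) 188} = \frac{20084}{-52640} = 20084 \left(- \frac{1}{52640}\right) = - \frac{5021}{13160}$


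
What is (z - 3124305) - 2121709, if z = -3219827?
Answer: -8465841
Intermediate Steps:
(z - 3124305) - 2121709 = (-3219827 - 3124305) - 2121709 = -6344132 - 2121709 = -8465841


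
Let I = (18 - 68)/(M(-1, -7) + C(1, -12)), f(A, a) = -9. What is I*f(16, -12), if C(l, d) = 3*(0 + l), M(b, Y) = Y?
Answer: -225/2 ≈ -112.50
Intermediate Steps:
C(l, d) = 3*l
I = 25/2 (I = (18 - 68)/(-7 + 3*1) = -50/(-7 + 3) = -50/(-4) = -50*(-¼) = 25/2 ≈ 12.500)
I*f(16, -12) = (25/2)*(-9) = -225/2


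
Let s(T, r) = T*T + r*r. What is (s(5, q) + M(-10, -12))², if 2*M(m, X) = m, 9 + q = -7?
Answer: 76176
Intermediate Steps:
q = -16 (q = -9 - 7 = -16)
s(T, r) = T² + r²
M(m, X) = m/2
(s(5, q) + M(-10, -12))² = ((5² + (-16)²) + (½)*(-10))² = ((25 + 256) - 5)² = (281 - 5)² = 276² = 76176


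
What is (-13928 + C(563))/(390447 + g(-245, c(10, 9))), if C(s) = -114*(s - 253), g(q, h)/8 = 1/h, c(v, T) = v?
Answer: -246340/1952239 ≈ -0.12618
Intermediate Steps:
g(q, h) = 8/h
C(s) = 28842 - 114*s (C(s) = -114*(-253 + s) = 28842 - 114*s)
(-13928 + C(563))/(390447 + g(-245, c(10, 9))) = (-13928 + (28842 - 114*563))/(390447 + 8/10) = (-13928 + (28842 - 64182))/(390447 + 8*(⅒)) = (-13928 - 35340)/(390447 + ⅘) = -49268/1952239/5 = -49268*5/1952239 = -246340/1952239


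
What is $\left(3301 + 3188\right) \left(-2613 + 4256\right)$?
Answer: $10661427$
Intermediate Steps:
$\left(3301 + 3188\right) \left(-2613 + 4256\right) = 6489 \cdot 1643 = 10661427$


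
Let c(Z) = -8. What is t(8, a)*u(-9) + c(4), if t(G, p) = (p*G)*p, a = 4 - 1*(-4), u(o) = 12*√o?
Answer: -8 + 18432*I ≈ -8.0 + 18432.0*I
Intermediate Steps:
a = 8 (a = 4 + 4 = 8)
t(G, p) = G*p² (t(G, p) = (G*p)*p = G*p²)
t(8, a)*u(-9) + c(4) = (8*8²)*(12*√(-9)) - 8 = (8*64)*(12*(3*I)) - 8 = 512*(36*I) - 8 = 18432*I - 8 = -8 + 18432*I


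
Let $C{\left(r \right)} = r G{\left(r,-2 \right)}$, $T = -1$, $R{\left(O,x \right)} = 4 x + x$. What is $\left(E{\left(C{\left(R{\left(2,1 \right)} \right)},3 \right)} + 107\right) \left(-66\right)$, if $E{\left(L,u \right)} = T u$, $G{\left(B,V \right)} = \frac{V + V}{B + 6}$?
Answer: $-6864$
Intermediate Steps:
$R{\left(O,x \right)} = 5 x$
$G{\left(B,V \right)} = \frac{2 V}{6 + B}$
$C{\left(r \right)} = - \frac{4 r}{6 + r}$ ($C{\left(r \right)} = r 2 \left(-2\right) \frac{1}{6 + r} = r \left(- \frac{4}{6 + r}\right) = - \frac{4 r}{6 + r}$)
$E{\left(L,u \right)} = - u$
$\left(E{\left(C{\left(R{\left(2,1 \right)} \right)},3 \right)} + 107\right) \left(-66\right) = \left(\left(-1\right) 3 + 107\right) \left(-66\right) = \left(-3 + 107\right) \left(-66\right) = 104 \left(-66\right) = -6864$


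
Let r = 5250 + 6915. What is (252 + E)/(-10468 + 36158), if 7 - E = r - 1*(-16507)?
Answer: -4059/3670 ≈ -1.1060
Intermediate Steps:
r = 12165
E = -28665 (E = 7 - (12165 - 1*(-16507)) = 7 - (12165 + 16507) = 7 - 1*28672 = 7 - 28672 = -28665)
(252 + E)/(-10468 + 36158) = (252 - 28665)/(-10468 + 36158) = -28413/25690 = -28413*1/25690 = -4059/3670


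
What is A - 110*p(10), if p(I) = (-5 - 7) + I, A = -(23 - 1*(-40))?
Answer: 157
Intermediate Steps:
A = -63 (A = -(23 + 40) = -1*63 = -63)
p(I) = -12 + I
A - 110*p(10) = -63 - 110*(-12 + 10) = -63 - 110*(-2) = -63 + 220 = 157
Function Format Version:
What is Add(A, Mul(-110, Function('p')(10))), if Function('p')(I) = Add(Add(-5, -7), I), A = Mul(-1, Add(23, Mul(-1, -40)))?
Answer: 157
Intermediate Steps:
A = -63 (A = Mul(-1, Add(23, 40)) = Mul(-1, 63) = -63)
Function('p')(I) = Add(-12, I)
Add(A, Mul(-110, Function('p')(10))) = Add(-63, Mul(-110, Add(-12, 10))) = Add(-63, Mul(-110, -2)) = Add(-63, 220) = 157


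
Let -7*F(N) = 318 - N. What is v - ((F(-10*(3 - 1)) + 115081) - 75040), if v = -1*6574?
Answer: -325967/7 ≈ -46567.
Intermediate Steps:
F(N) = -318/7 + N/7 (F(N) = -(318 - N)/7 = -318/7 + N/7)
v = -6574
v - ((F(-10*(3 - 1)) + 115081) - 75040) = -6574 - (((-318/7 + (-10*(3 - 1))/7) + 115081) - 75040) = -6574 - (((-318/7 + (-10*2)/7) + 115081) - 75040) = -6574 - (((-318/7 + (1/7)*(-20)) + 115081) - 75040) = -6574 - (((-318/7 - 20/7) + 115081) - 75040) = -6574 - ((-338/7 + 115081) - 75040) = -6574 - (805229/7 - 75040) = -6574 - 1*279949/7 = -6574 - 279949/7 = -325967/7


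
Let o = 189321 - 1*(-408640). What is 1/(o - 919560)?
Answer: -1/321599 ≈ -3.1095e-6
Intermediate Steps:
o = 597961 (o = 189321 + 408640 = 597961)
1/(o - 919560) = 1/(597961 - 919560) = 1/(-321599) = -1/321599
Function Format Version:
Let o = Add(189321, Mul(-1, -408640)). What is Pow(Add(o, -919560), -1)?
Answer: Rational(-1, 321599) ≈ -3.1095e-6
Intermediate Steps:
o = 597961 (o = Add(189321, 408640) = 597961)
Pow(Add(o, -919560), -1) = Pow(Add(597961, -919560), -1) = Pow(-321599, -1) = Rational(-1, 321599)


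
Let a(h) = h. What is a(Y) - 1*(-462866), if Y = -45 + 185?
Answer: 463006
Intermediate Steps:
Y = 140
a(Y) - 1*(-462866) = 140 - 1*(-462866) = 140 + 462866 = 463006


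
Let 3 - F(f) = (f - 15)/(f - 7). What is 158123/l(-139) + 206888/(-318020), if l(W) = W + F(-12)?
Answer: -34142122761/29655365 ≈ -1151.3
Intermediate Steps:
F(f) = 3 - (-15 + f)/(-7 + f) (F(f) = 3 - (f - 15)/(f - 7) = 3 - (-15 + f)/(-7 + f))
l(W) = 30/19 + W (l(W) = W + 2*(-3 - 12)/(-7 - 12) = W + 2*(-15)/(-19) = W + 2*(-1/19)*(-15) = W + 30/19 = 30/19 + W)
158123/l(-139) + 206888/(-318020) = 158123/(30/19 - 139) + 206888/(-318020) = 158123/(-2611/19) + 206888*(-1/318020) = 158123*(-19/2611) - 51722/79505 = -429191/373 - 51722/79505 = -34142122761/29655365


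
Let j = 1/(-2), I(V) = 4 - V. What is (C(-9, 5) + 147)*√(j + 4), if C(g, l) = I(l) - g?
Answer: 155*√14/2 ≈ 289.98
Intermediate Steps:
C(g, l) = 4 - g - l (C(g, l) = (4 - l) - g = 4 - g - l)
j = -½ ≈ -0.50000
(C(-9, 5) + 147)*√(j + 4) = ((4 - 1*(-9) - 1*5) + 147)*√(-½ + 4) = ((4 + 9 - 5) + 147)*√(7/2) = (8 + 147)*(√14/2) = 155*(√14/2) = 155*√14/2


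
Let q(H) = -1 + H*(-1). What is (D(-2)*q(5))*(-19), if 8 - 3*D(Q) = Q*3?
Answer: 532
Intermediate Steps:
q(H) = -1 - H
D(Q) = 8/3 - Q (D(Q) = 8/3 - Q*3/3 = 8/3 - Q)
(D(-2)*q(5))*(-19) = ((8/3 - 1*(-2))*(-1 - 1*5))*(-19) = ((8/3 + 2)*(-1 - 5))*(-19) = ((14/3)*(-6))*(-19) = -28*(-19) = 532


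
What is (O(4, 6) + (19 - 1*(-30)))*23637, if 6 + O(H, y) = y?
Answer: 1158213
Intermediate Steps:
O(H, y) = -6 + y
(O(4, 6) + (19 - 1*(-30)))*23637 = ((-6 + 6) + (19 - 1*(-30)))*23637 = (0 + (19 + 30))*23637 = (0 + 49)*23637 = 49*23637 = 1158213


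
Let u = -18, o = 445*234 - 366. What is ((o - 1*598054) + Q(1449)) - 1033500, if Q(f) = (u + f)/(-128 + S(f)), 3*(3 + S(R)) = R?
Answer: -537780649/352 ≈ -1.5278e+6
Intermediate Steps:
o = 103764 (o = 104130 - 366 = 103764)
S(R) = -3 + R/3
Q(f) = (-18 + f)/(-131 + f/3) (Q(f) = (-18 + f)/(-128 + (-3 + f/3)) = (-18 + f)/(-131 + f/3))
((o - 1*598054) + Q(1449)) - 1033500 = ((103764 - 1*598054) + 3*(-18 + 1449)/(-393 + 1449)) - 1033500 = ((103764 - 598054) + 3*1431/1056) - 1033500 = (-494290 + 3*(1/1056)*1431) - 1033500 = (-494290 + 1431/352) - 1033500 = -173988649/352 - 1033500 = -537780649/352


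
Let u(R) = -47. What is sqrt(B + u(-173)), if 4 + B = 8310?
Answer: sqrt(8259) ≈ 90.879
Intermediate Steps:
B = 8306 (B = -4 + 8310 = 8306)
sqrt(B + u(-173)) = sqrt(8306 - 47) = sqrt(8259)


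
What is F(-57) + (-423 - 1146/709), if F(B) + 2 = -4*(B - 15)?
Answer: -98279/709 ≈ -138.62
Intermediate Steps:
F(B) = 58 - 4*B (F(B) = -2 - 4*(B - 15) = -2 - 4*(-15 + B) = -2 + (60 - 4*B) = 58 - 4*B)
F(-57) + (-423 - 1146/709) = (58 - 4*(-57)) + (-423 - 1146/709) = (58 + 228) + (-423 - 1146*1/709) = 286 + (-423 - 1146/709) = 286 - 301053/709 = -98279/709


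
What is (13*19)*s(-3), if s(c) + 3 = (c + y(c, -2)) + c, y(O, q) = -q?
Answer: -1729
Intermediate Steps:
s(c) = -1 + 2*c (s(c) = -3 + ((c - 1*(-2)) + c) = -3 + ((c + 2) + c) = -3 + ((2 + c) + c) = -3 + (2 + 2*c) = -1 + 2*c)
(13*19)*s(-3) = (13*19)*(-1 + 2*(-3)) = 247*(-1 - 6) = 247*(-7) = -1729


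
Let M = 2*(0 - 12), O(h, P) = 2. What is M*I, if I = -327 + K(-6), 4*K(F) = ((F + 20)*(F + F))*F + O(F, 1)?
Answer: 1788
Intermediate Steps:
M = -24 (M = 2*(-12) = -24)
K(F) = 1/2 + F**2*(20 + F)/2 (K(F) = (((F + 20)*(F + F))*F + 2)/4 = (((20 + F)*(2*F))*F + 2)/4 = ((2*F*(20 + F))*F + 2)/4 = (2*F**2*(20 + F) + 2)/4 = (2 + 2*F**2*(20 + F))/4 = 1/2 + F**2*(20 + F)/2)
I = -149/2 (I = -327 + (1/2 + (1/2)*(-6)**3 + 10*(-6)**2) = -327 + (1/2 + (1/2)*(-216) + 10*36) = -327 + (1/2 - 108 + 360) = -327 + 505/2 = -149/2 ≈ -74.500)
M*I = -24*(-149/2) = 1788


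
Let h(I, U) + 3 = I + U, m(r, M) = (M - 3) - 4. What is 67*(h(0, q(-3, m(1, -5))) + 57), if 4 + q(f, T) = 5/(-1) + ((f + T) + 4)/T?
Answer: 36917/12 ≈ 3076.4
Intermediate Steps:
m(r, M) = -7 + M (m(r, M) = (-3 + M) - 4 = -7 + M)
q(f, T) = -9 + (4 + T + f)/T (q(f, T) = -4 + (5/(-1) + ((f + T) + 4)/T) = -4 + (5*(-1) + ((T + f) + 4)/T) = -4 + (-5 + (4 + T + f)/T) = -9 + (4 + T + f)/T)
h(I, U) = -3 + I + U (h(I, U) = -3 + (I + U) = -3 + I + U)
67*(h(0, q(-3, m(1, -5))) + 57) = 67*((-3 + 0 + (4 - 3 - 8*(-7 - 5))/(-7 - 5)) + 57) = 67*((-3 + 0 + (4 - 3 - 8*(-12))/(-12)) + 57) = 67*((-3 + 0 - (4 - 3 + 96)/12) + 57) = 67*((-3 + 0 - 1/12*97) + 57) = 67*((-3 + 0 - 97/12) + 57) = 67*(-133/12 + 57) = 67*(551/12) = 36917/12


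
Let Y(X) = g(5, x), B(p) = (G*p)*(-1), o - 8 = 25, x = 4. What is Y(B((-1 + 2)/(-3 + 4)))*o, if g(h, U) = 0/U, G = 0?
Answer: 0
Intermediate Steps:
o = 33 (o = 8 + 25 = 33)
g(h, U) = 0
B(p) = 0 (B(p) = (0*p)*(-1) = 0*(-1) = 0)
Y(X) = 0
Y(B((-1 + 2)/(-3 + 4)))*o = 0*33 = 0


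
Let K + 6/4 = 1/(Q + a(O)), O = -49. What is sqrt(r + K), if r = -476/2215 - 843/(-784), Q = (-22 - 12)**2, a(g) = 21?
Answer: I*sqrt(3403902202828765)/72997540 ≈ 0.79925*I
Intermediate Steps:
Q = 1156 (Q = (-34)**2 = 1156)
K = -3529/2354 (K = -3/2 + 1/(1156 + 21) = -3/2 + 1/1177 = -3529/2354 ≈ -1.4991)
r = 1494061/1736560 (r = -476*1/2215 - 843*(-1/784) = -476/2215 + 843/784 = 1494061/1736560 ≈ 0.86036)
sqrt(r + K) = sqrt(1494061/1736560 - 3529/2354) = sqrt(-1305650323/2043931120) = I*sqrt(3403902202828765)/72997540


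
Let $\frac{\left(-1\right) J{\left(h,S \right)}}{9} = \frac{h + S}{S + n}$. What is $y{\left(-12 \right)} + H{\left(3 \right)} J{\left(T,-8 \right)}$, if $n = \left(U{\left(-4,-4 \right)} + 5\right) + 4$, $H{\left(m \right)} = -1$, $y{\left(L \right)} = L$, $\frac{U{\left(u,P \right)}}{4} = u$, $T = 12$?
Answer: $- \frac{72}{5} \approx -14.4$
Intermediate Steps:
$U{\left(u,P \right)} = 4 u$
$n = -7$ ($n = \left(4 \left(-4\right) + 5\right) + 4 = \left(-16 + 5\right) + 4 = -11 + 4 = -7$)
$J{\left(h,S \right)} = - \frac{9 \left(S + h\right)}{-7 + S}$ ($J{\left(h,S \right)} = - 9 \frac{h + S}{S - 7} = - 9 \frac{S + h}{-7 + S} = - \frac{9 \left(S + h\right)}{-7 + S}$)
$y{\left(-12 \right)} + H{\left(3 \right)} J{\left(T,-8 \right)} = -12 - \frac{9 \left(\left(-1\right) \left(-8\right) - 12\right)}{-7 - 8} = -12 - \frac{9 \left(8 - 12\right)}{-15} = -12 - 9 \left(- \frac{1}{15}\right) \left(-4\right) = -12 - \frac{12}{5} = - \frac{72}{5}$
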